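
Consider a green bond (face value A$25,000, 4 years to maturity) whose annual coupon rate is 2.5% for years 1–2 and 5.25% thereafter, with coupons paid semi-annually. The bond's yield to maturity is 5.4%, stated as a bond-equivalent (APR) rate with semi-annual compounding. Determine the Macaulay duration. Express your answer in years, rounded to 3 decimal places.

3.791 years

Periodic yield y = 0.027. Discount each cash flow and weight by its period:
  t   CF        PV=CF/(1+0.027)^t    t·PV
  1       312.50       304.2843       304.2843
  2       312.50       296.2846       592.5693
  3       312.50       288.4953       865.4858
  4       312.50       280.9107     1,123.6427
  5       656.25       574.4035     2,872.0176
  6       656.25       559.3024     3,355.8142
  7       656.25       544.5982     3,812.1875
  8    25,656.25    20,731.4477   165,851.5814
  Σ                 23,579.7267   178,777.5829
Price P = Σ PV = 23,579.7267.
Macaulay duration = Σ(t·PV) / P = 178,777.5829 / 23,579.7267 = 7.58183 half-year periods.
In years: 7.58183 / 2 = 3.79092 years.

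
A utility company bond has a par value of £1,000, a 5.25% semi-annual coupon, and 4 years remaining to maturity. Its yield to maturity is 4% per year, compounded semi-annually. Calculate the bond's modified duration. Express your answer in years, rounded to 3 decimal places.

Periodic yield y = 0.02. First find Macaulay duration:
  t   CF        PV=CF/(1+0.02)^t    t·PV
  1        26.25        25.7353        25.7353
  2        26.25        25.2307        50.4614
  3        26.25        24.7360        74.2079
  4        26.25        24.2509        97.0038
  5        26.25        23.7754       118.8772
  6        26.25        23.3092       139.8555
  7        26.25        22.8522       159.9654
  8     1,026.25       875.8945     7,007.1559
  Σ                  1,045.7843     7,673.2624
P = 1,045.7843; Macaulay duration = 7,673.2624 / 1,045.7843 = 7.33733 half-year periods = 3.66866 years.
Modified duration = D_Mac / (1 + y) = 3.66866 / 1.02 = 3.59673 years.

3.597 years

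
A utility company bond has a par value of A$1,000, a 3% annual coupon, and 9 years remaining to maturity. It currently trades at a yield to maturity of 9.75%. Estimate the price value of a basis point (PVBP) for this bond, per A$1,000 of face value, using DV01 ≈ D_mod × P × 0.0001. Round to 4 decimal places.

Periodic yield y = 0.0975.
  t   CF        PV=CF/(1+0.0975)^t    t·PV
  1        30.00        27.3349        27.3349
  2        30.00        24.9065        49.8129
  3        30.00        22.6938        68.0815
  4        30.00        20.6777        82.7110
  5        30.00        18.8408        94.2038
  6        30.00        17.1670       103.0019
  7        30.00        15.6419       109.4933
  8        30.00        14.2523       114.0184
  9     1,030.00       445.8579     4,012.7211
  Σ                    607.3727     4,661.3788
P = 607.3727; D_Mac = 7.67466 yrs; D_mod = 6.99286 yrs.
DV01 ≈ 6.99286 × 607.3727 × 0.0001 = 0.424727.

A$0.4247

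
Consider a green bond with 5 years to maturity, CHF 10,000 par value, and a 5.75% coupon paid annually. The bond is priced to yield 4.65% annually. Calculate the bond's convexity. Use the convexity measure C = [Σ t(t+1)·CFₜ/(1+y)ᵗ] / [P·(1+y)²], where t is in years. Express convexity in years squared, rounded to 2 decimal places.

With y = 0.0465:
  t   CF        PV=CF/(1+0.0465)^t    t·PV        t(t+1)·PV
  1       575.00       549.4505       549.4505       1,098.9011
  2       575.00       525.0364     1,050.0727       3,150.2182
  3       575.00       501.7070     1,505.1210       6,020.4838
  4       575.00       479.4142     1,917.6569       9,588.2845
  5    10,575.00     8,425.2775    42,126.3874     252,758.3242
  Σ                 10,480.8856    47,148.6885     272,616.2118
P = 10,480.8856.
Convexity = Σ t(t+1)·PV / [P·(1+y)²] = 272,616.2118 / (10,480.8856 × 1.095162) = 23.75064.

23.75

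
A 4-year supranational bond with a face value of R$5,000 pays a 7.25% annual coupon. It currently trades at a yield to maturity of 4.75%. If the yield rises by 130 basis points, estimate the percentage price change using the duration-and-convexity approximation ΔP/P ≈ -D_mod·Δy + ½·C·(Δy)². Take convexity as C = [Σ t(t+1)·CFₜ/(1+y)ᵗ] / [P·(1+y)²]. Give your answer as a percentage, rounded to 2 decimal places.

With y = 0.0475:
  t   CF        PV=CF/(1+0.0475)^t    t·PV        t(t+1)·PV
  1       362.50       346.0621       346.0621         692.1241
  2       362.50       330.3695       660.7390       1,982.2170
  3       362.50       315.3885       946.1656       3,784.6625
  4     5,362.50     4,454.0099    17,816.0396      89,080.1981
  Σ                  5,445.8300    19,769.0063      95,539.2018
P = 5,445.8300; D_Mac = 3.63012 yrs; D_mod = 3.46551 yrs; C = 15.98856.
Duration effect: -3.46551 × (+0.013) = -0.045052
Convexity effect: 0.5 × 15.98856 × (0.013)² = +0.0013510
ΔP/P ≈ -0.045052 + 0.0013510 = -0.043701 = -4.3701%.

-4.37%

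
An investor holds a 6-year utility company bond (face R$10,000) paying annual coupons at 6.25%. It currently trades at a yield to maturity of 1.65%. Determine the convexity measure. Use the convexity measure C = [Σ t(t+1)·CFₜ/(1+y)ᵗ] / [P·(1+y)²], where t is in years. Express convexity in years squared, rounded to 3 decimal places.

34.199

With y = 0.0165:
  t   CF        PV=CF/(1+0.0165)^t    t·PV        t(t+1)·PV
  1       625.00       614.8549       614.8549       1,229.7098
  2       625.00       604.8745     1,209.7489       3,629.2468
  3       625.00       595.0560     1,785.1681       7,140.6725
  4       625.00       585.3970     2,341.5880      11,707.9398
  5       625.00       575.8947     2,879.4736      17,276.8418
  6    10,625.00     9,631.2940    57,787.7641     404,514.3487
  Σ                 12,607.3711    66,618.5976     445,498.7594
P = 12,607.3711.
Convexity = Σ t(t+1)·PV / [P·(1+y)²] = 445,498.7594 / (12,607.3711 × 1.033272) = 34.19851.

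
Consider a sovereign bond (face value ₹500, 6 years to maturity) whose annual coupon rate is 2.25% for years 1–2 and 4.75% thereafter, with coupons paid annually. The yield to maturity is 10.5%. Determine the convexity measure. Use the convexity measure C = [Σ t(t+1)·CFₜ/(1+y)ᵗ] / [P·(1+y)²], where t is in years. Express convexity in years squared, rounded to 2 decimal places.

With y = 0.105:
  t   CF        PV=CF/(1+0.105)^t    t·PV        t(t+1)·PV
  1        11.25        10.1810        10.1810          20.3620
  2        11.25         9.2136        18.4271          55.2814
  3        23.75        17.6026        52.8078         211.2312
  4        23.75        15.9300        63.7198         318.5991
  5        23.75        14.4162        72.0812         432.4874
  6       523.75       287.7070     1,726.2418      12,083.6923
  Σ                    355.0503     1,943.4587      13,121.6534
P = 355.0503.
Convexity = Σ t(t+1)·PV / [P·(1+y)²] = 13,121.6534 / (355.0503 × 1.221025) = 30.26733.

30.27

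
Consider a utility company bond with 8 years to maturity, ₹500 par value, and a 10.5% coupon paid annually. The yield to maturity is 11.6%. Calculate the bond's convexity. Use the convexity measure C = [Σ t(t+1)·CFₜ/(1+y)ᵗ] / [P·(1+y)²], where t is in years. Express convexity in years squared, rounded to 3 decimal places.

36.424

With y = 0.116:
  t   CF        PV=CF/(1+0.116)^t    t·PV        t(t+1)·PV
  1        52.50        47.0430        47.0430          94.0860
  2        52.50        42.1532        84.3065         252.9194
  3        52.50        37.7717       113.3151         453.2606
  4        52.50        33.8456       135.3825         676.9125
  5        52.50        30.3276       151.6381         909.8286
  6        52.50        27.1753       163.0517       1,141.3620
  7        52.50        24.3506       170.4543       1,363.6345
  8       552.50       229.6248     1,836.9981      16,532.9831
  Σ                    472.2919     2,702.1894      21,424.9867
P = 472.2919.
Convexity = Σ t(t+1)·PV / [P·(1+y)²] = 21,424.9867 / (472.2919 × 1.245456) = 36.42350.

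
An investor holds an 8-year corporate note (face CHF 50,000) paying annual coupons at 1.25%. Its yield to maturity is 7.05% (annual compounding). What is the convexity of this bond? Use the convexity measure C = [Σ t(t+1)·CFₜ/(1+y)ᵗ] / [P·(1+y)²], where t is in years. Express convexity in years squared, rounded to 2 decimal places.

58.31

With y = 0.0705:
  t   CF        PV=CF/(1+0.0705)^t    t·PV        t(t+1)·PV
  1       625.00       583.8393       583.8393       1,167.6787
  2       625.00       545.3894     1,090.7788       3,272.3363
  3       625.00       509.4716     1,528.4149       6,113.6595
  4       625.00       475.9193     1,903.6773       9,518.3863
  5       625.00       444.5767     2,222.8833      13,337.2998
  6       625.00       415.2981     2,491.7888      17,442.5219
  7       625.00       387.9478     2,715.6347      21,725.0779
  8    50,625.00    29,354.2956   234,834.3647   2,113,509.2826
  Σ                 32,716.7379   247,371.3818   2,186,086.2430
P = 32,716.7379.
Convexity = Σ t(t+1)·PV / [P·(1+y)²] = 2,186,086.2430 / (32,716.7379 × 1.145970) = 58.30744.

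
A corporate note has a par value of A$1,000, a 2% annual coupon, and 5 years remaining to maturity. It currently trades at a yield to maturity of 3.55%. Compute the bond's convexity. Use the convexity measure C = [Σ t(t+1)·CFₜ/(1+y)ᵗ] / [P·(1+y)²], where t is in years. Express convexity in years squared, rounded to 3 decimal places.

With y = 0.0355:
  t   CF        PV=CF/(1+0.0355)^t    t·PV        t(t+1)·PV
  1        20.00        19.3143        19.3143          38.6287
  2        20.00        18.6522        37.3044         111.9131
  3        20.00        18.0127        54.0382         216.1528
  4        20.00        17.3952        69.5808         347.9041
  5     1,020.00       856.7412     4,283.7060      25,702.2362
  Σ                    930.1157     4,463.9438      26,416.8350
P = 930.1157.
Convexity = Σ t(t+1)·PV / [P·(1+y)²] = 26,416.8350 / (930.1157 × 1.072260) = 26.48766.

26.488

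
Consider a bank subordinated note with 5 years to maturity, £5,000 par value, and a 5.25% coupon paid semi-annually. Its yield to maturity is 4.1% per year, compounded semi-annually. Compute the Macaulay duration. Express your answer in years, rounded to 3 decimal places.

4.478 years

Periodic yield y = 0.0205. Discount each cash flow and weight by its period:
  t   CF        PV=CF/(1+0.0205)^t    t·PV
  1       131.25       128.6134       128.6134
  2       131.25       126.0298       252.0596
  3       131.25       123.4981       370.4943
  4       131.25       121.0172       484.0690
  5       131.25       118.5862       592.9312
  6       131.25       116.2040       697.2243
  7       131.25       113.8697       797.0880
  8       131.25       111.5823       892.6583
  9       131.25       109.3408       984.0672
  10    5,131.25     4,188.8334    41,888.3336
  Σ                  5,257.5750    47,087.5389
Price P = Σ PV = 5,257.5750.
Macaulay duration = Σ(t·PV) / P = 47,087.5389 / 5,257.5750 = 8.95613 half-year periods.
In years: 8.95613 / 2 = 4.47807 years.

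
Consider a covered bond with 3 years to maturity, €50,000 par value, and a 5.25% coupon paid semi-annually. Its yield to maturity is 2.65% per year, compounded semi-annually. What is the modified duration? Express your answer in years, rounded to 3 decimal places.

Periodic yield y = 0.01325. First find Macaulay duration:
  t   CF        PV=CF/(1+0.01325)^t    t·PV
  1     1,312.50     1,295.3368     1,295.3368
  2     1,312.50     1,278.3980     2,556.7960
  3     1,312.50     1,261.6807     3,785.0422
  4     1,312.50     1,245.1821     4,980.7283
  5     1,312.50     1,228.8992     6,144.4958
  6    51,312.50    47,415.8456   284,495.0736
  Σ                 53,725.3424   303,257.4728
P = 53,725.3424; Macaulay duration = 303,257.4728 / 53,725.3424 = 5.64459 half-year periods = 2.82229 years.
Modified duration = D_Mac / (1 + y) = 2.82229 / 1.01325 = 2.78539 years.

2.785 years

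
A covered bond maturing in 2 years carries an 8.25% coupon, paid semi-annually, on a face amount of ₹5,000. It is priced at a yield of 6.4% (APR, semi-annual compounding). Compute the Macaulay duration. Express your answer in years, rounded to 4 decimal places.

Periodic yield y = 0.032. Discount each cash flow and weight by its period:
  t   CF        PV=CF/(1+0.032)^t    t·PV
  1       206.25       199.8547       199.8547
  2       206.25       193.6576       387.3152
  3       206.25       187.6527       562.9582
  4     5,206.25     4,589.9318    18,359.7271
  Σ                  5,171.0967    19,509.8551
Price P = Σ PV = 5,171.0967.
Macaulay duration = Σ(t·PV) / P = 19,509.8551 / 5,171.0967 = 3.77287 half-year periods.
In years: 3.77287 / 2 = 1.88643 years.

1.8864 years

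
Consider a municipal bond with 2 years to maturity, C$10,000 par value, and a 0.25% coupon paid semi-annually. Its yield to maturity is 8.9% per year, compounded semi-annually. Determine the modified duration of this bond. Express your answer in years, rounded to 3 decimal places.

Periodic yield y = 0.0445. First find Macaulay duration:
  t   CF        PV=CF/(1+0.0445)^t    t·PV
  1        12.50        11.9674        11.9674
  2        12.50        11.4576        22.9152
  3        12.50        10.9694        32.9083
  4    10,012.50     8,412.1838    33,648.7351
  Σ                  8,446.5783    33,716.5261
P = 8,446.5783; Macaulay duration = 33,716.5261 / 8,446.5783 = 3.99174 half-year periods = 1.99587 years.
Modified duration = D_Mac / (1 + y) = 1.99587 / 1.0445 = 1.91084 years.

1.911 years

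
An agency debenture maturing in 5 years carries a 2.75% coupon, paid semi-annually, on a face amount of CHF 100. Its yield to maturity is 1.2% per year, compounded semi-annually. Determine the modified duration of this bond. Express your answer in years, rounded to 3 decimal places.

4.690 years

Periodic yield y = 0.006. First find Macaulay duration:
  t   CF        PV=CF/(1+0.006)^t    t·PV
  1        1.375         1.3668         1.3668
  2        1.375         1.3586         2.7173
  3        1.375         1.3505         4.0516
  4        1.375         1.3425         5.3700
  5        1.375         1.3345         6.6724
  6        1.375         1.3265         7.9591
  7        1.375         1.3186         9.2303
  8        1.375         1.3107        10.4860
  9        1.375         1.3029        11.7264
  10     101.375        95.4885       954.8850
  Σ                    107.5003     1,014.4648
P = 107.5003; Macaulay duration = 1,014.4648 / 107.5003 = 9.43686 half-year periods = 4.71843 years.
Modified duration = D_Mac / (1 + y) = 4.71843 / 1.006 = 4.69029 years.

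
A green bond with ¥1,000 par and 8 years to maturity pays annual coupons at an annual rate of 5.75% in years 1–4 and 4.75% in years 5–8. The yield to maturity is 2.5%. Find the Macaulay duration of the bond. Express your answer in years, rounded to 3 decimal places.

6.795 years

Periodic yield y = 0.025. Discount each cash flow and weight by its year:
  t   CF        PV=CF/(1+0.025)^t    t·PV
  1        57.50        56.0976        56.0976
  2        57.50        54.7293       109.4587
  3        57.50        53.3945       160.1834
  4        57.50        52.0922       208.3686
  5        47.50        41.9831       209.9154
  6        47.50        40.9591       245.7546
  7        47.50        39.9601       279.7207
  8     1,047.50       859.7320     6,877.8563
  Σ                  1,198.9478     8,147.3552
Price P = Σ PV = 1,198.9478.
Macaulay duration = Σ(t·PV) / P = 8,147.3552 / 1,198.9478 = 6.79542 years.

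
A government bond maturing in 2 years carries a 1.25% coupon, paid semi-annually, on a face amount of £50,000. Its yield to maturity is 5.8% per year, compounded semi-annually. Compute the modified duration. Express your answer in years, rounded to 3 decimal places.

Periodic yield y = 0.029. First find Macaulay duration:
  t   CF        PV=CF/(1+0.029)^t    t·PV
  1       312.50       303.6929       303.6929
  2       312.50       295.1340       590.2680
  3       312.50       286.8163       860.4490
  4    50,312.50    44,876.0268   179,504.1072
  Σ                 45,761.6701   181,258.5172
P = 45,761.6701; Macaulay duration = 181,258.5172 / 45,761.6701 = 3.96092 half-year periods = 1.98046 years.
Modified duration = D_Mac / (1 + y) = 1.98046 / 1.029 = 1.92465 years.

1.925 years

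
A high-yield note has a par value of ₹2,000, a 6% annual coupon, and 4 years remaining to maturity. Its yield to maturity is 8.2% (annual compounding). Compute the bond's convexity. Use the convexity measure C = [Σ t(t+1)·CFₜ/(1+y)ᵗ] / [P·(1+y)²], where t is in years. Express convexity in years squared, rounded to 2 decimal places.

With y = 0.082:
  t   CF        PV=CF/(1+0.082)^t    t·PV        t(t+1)·PV
  1       120.00       110.9057       110.9057         221.8115
  2       120.00       102.5007       205.0013         615.0040
  3       120.00        94.7326       284.1978       1,136.7912
  4     2,120.00     1,546.7738     6,187.0954      30,935.4768
  Σ                  1,854.9128     6,787.2002      32,909.0835
P = 1,854.9128.
Convexity = Σ t(t+1)·PV / [P·(1+y)²] = 32,909.0835 / (1,854.9128 × 1.170724) = 15.15437.

15.15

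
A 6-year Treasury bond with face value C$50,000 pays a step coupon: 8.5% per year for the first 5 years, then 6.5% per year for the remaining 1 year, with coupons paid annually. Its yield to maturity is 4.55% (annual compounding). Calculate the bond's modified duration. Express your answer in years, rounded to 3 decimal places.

Periodic yield y = 0.0455. First find Macaulay duration:
  t   CF        PV=CF/(1+0.0455)^t    t·PV
  1     4,250.00     4,065.0407     4,065.0407
  2     4,250.00     3,888.1307     7,776.2614
  3     4,250.00     3,718.9199    11,156.7596
  4     4,250.00     3,557.0730    14,228.2921
  5     4,250.00     3,402.2698    17,011.3488
  6    53,250.00    40,773.2556   244,639.5333
  Σ                 59,404.6895   298,877.2358
P = 59,404.6895; Macaulay duration = 298,877.2358 / 59,404.6895 = 5.03121 years.
Modified duration = D_Mac / (1 + y) = 5.03121 / 1.0455 = 4.81225 years.

4.812 years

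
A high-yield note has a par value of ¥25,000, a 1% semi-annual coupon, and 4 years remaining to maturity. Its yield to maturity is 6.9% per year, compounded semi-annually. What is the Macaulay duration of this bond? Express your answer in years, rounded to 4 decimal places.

3.9205 years

Periodic yield y = 0.0345. Discount each cash flow and weight by its period:
  t   CF        PV=CF/(1+0.0345)^t    t·PV
  1       125.00       120.8313       120.8313
  2       125.00       116.8017       233.6033
  3       125.00       112.9064       338.7192
  4       125.00       109.1410       436.5641
  5       125.00       105.5012       527.5062
  6       125.00       101.9828       611.8970
  7       125.00        98.5818       690.0723
  8    25,125.00    19,154.1159   153,232.9270
  Σ                 19,919.8621   156,192.1203
Price P = Σ PV = 19,919.8621.
Macaulay duration = Σ(t·PV) / P = 156,192.1203 / 19,919.8621 = 7.84102 half-year periods.
In years: 7.84102 / 2 = 3.92051 years.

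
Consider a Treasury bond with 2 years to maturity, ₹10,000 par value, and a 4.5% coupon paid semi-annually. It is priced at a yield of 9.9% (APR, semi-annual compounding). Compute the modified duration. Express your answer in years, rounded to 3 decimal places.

Periodic yield y = 0.0495. First find Macaulay duration:
  t   CF        PV=CF/(1+0.0495)^t    t·PV
  1       225.00       214.3878       214.3878
  2       225.00       204.2761       408.5523
  3       225.00       194.6414       583.9242
  4    10,225.00     8,428.1750    33,712.7000
  Σ                  9,041.4803    34,919.5643
P = 9,041.4803; Macaulay duration = 34,919.5643 / 9,041.4803 = 3.86215 half-year periods = 1.93108 years.
Modified duration = D_Mac / (1 + y) = 1.93108 / 1.0495 = 1.84000 years.

1.840 years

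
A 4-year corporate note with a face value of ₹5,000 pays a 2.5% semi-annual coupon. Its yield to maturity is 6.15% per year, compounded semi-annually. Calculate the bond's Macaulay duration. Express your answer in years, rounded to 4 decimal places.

Periodic yield y = 0.03075. Discount each cash flow and weight by its period:
  t   CF        PV=CF/(1+0.03075)^t    t·PV
  1        62.50        60.6355        60.6355
  2        62.50        58.8265       117.6531
  3        62.50        57.0716       171.2148
  4        62.50        55.3690       221.4760
  5        62.50        53.7172       268.5860
  6        62.50        52.1147       312.6880
  7        62.50        50.5599       353.9196
  8     5,062.50     3,973.1804    31,785.4435
  Σ                  4,361.4748    33,291.6164
Price P = Σ PV = 4,361.4748.
Macaulay duration = Σ(t·PV) / P = 33,291.6164 / 4,361.4748 = 7.63311 half-year periods.
In years: 7.63311 / 2 = 3.81655 years.

3.8166 years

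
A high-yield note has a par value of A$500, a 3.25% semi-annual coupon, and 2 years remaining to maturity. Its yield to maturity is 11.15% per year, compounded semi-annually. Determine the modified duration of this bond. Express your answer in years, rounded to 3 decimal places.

Periodic yield y = 0.05575. First find Macaulay duration:
  t   CF        PV=CF/(1+0.05575)^t    t·PV
  1        8.125         7.6960         7.6960
  2        8.125         7.2896        14.5791
  3        8.125         6.9046        20.7139
  4      508.125       409.0027     1,636.0109
  Σ                    430.8929     1,678.9998
P = 430.8929; Macaulay duration = 1,678.9998 / 430.8929 = 3.89656 half-year periods = 1.94828 years.
Modified duration = D_Mac / (1 + y) = 1.94828 / 1.05575 = 1.84540 years.

1.845 years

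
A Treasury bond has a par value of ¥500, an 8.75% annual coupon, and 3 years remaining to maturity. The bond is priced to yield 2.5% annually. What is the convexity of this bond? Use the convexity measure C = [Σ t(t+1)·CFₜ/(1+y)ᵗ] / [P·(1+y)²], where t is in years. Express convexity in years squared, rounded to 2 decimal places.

With y = 0.025:
  t   CF        PV=CF/(1+0.025)^t    t·PV        t(t+1)·PV
  1        43.75        42.6829        42.6829          85.3659
  2        43.75        41.6419        83.2838         249.8513
  3       543.75       504.9259     1,514.7778       6,059.1112
  Σ                    589.2507     1,640.7445       6,394.3283
P = 589.2507.
Convexity = Σ t(t+1)·PV / [P·(1+y)²] = 6,394.3283 / (589.2507 × 1.050625) = 10.32873.

10.33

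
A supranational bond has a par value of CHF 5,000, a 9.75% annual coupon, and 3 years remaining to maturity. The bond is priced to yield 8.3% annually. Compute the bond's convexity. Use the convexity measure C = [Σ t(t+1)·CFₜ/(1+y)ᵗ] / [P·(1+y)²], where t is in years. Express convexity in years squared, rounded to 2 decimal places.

With y = 0.083:
  t   CF        PV=CF/(1+0.083)^t    t·PV        t(t+1)·PV
  1       487.50       450.1385       450.1385         900.2770
  2       487.50       415.6404       831.2807       2,493.8421
  3     5,487.50     4,320.0539    12,960.1616      51,840.6466
  Σ                  5,185.8327    14,241.5809      55,234.7657
P = 5,185.8327.
Convexity = Σ t(t+1)·PV / [P·(1+y)²] = 55,234.7657 / (5,185.8327 × 1.172889) = 9.08107.

9.08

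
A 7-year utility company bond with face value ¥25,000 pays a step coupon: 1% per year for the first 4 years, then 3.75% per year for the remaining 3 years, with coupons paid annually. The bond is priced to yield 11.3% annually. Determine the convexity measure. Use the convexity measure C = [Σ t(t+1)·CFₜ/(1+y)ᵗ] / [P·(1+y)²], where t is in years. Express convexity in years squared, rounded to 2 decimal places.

41.92

With y = 0.113:
  t   CF        PV=CF/(1+0.113)^t    t·PV        t(t+1)·PV
  1       250.00       224.6181       224.6181         449.2363
  2       250.00       201.8133       403.6265       1,210.8795
  3       250.00       181.3237       543.9710       2,175.8841
  4       250.00       162.9144       651.6574       3,258.2871
  5       937.50       548.9028     2,744.5141      16,467.0843
  6       937.50       493.1741     2,959.0448      20,713.3136
  7    25,937.50    12,259.1953    85,814.3671     686,514.9367
  Σ                 14,071.9417    93,341.7990     730,789.6216
P = 14,071.9417.
Convexity = Σ t(t+1)·PV / [P·(1+y)²] = 730,789.6216 / (14,071.9417 × 1.238769) = 41.92258.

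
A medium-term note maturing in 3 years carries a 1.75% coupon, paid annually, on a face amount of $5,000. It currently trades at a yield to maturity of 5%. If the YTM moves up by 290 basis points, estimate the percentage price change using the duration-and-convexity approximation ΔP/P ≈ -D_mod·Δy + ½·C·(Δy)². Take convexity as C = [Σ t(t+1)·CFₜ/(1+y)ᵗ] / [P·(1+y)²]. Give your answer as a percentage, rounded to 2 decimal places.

With y = 0.05:
  t   CF        PV=CF/(1+0.05)^t    t·PV        t(t+1)·PV
  1        87.50        83.3333        83.3333         166.6667
  2        87.50        79.3651       158.7302         476.1905
  3     5,087.50     4,394.7738    13,184.3213      52,737.2854
  Σ                  4,557.4722    13,426.3848      53,380.1425
P = 4,557.4722; D_Mac = 2.94602 yrs; D_mod = 2.80573 yrs; C = 10.62373.
Duration effect: -2.80573 × (+0.029) = -0.081366
Convexity effect: 0.5 × 10.62373 × (0.029)² = +0.0044673
ΔP/P ≈ -0.081366 + 0.0044673 = -0.076899 = -7.6899%.

-7.69%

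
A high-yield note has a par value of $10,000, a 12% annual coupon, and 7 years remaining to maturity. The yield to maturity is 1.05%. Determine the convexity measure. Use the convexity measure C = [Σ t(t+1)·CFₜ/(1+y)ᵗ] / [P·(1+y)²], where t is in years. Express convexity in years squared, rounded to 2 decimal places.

With y = 0.0105:
  t   CF        PV=CF/(1+0.0105)^t    t·PV        t(t+1)·PV
  1     1,200.00     1,187.5309     1,187.5309       2,375.0619
  2     1,200.00     1,175.1914     2,350.3828       7,051.1485
  3     1,200.00     1,162.9801     3,488.9404      13,955.7615
  4     1,200.00     1,150.8957     4,603.5829      23,017.9144
  5     1,200.00     1,138.9369     5,694.6844      34,168.1065
  6     1,200.00     1,127.1023     6,762.6138      47,338.2969
  7    11,200.00    10,410.3132    72,872.1927     582,977.5419
  Σ                 17,352.9506    96,959.9280     710,883.8315
P = 17,352.9506.
Convexity = Σ t(t+1)·PV / [P·(1+y)²] = 710,883.8315 / (17,352.9506 × 1.021110) = 40.11924.

40.12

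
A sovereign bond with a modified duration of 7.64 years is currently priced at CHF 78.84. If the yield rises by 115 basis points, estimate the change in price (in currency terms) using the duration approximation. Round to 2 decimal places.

Duration approximation: ΔP/P ≈ -D_mod · Δy = -7.64 × (+0.0115) = -0.087860.
ΔP ≈ 78.84 × (-0.087860) = -6.9268824.

-CHF 6.93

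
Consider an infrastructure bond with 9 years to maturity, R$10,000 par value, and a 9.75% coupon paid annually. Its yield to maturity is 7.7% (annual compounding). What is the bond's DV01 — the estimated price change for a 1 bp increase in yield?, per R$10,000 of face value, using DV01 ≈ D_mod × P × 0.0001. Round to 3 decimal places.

Periodic yield y = 0.077.
  t   CF        PV=CF/(1+0.077)^t    t·PV
  1       975.00       905.2925       905.2925
  2       975.00       840.5687     1,681.1374
  3       975.00       780.4723     2,341.4170
  4       975.00       724.6725     2,898.6901
  5       975.00       672.8622     3,364.3108
  6       975.00       624.7559     3,748.5357
  7       975.00       580.0891     4,060.6236
  8       975.00       538.6157     4,308.9254
  9    10,975.00     5,629.4141    50,664.7272
  Σ                 11,296.7430    73,973.6596
P = 11,296.7430; D_Mac = 6.54823 yrs; D_mod = 6.08006 yrs.
DV01 ≈ 6.08006 × 11,296.7430 × 0.0001 = 6.868492.

R$6.868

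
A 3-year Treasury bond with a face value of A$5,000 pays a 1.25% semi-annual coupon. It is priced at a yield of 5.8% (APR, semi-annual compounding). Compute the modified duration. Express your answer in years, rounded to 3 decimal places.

Periodic yield y = 0.029. First find Macaulay duration:
  t   CF        PV=CF/(1+0.029)^t    t·PV
  1        31.25        30.3693        30.3693
  2        31.25        29.5134        59.0268
  3        31.25        28.6816        86.0449
  4        31.25        27.8733       111.4932
  5        31.25        27.0878       135.4388
  6     5,031.25     4,238.2215    25,429.3289
  Σ                  4,381.7469    25,851.7020
P = 4,381.7469; Macaulay duration = 25,851.7020 / 4,381.7469 = 5.89986 half-year periods = 2.94993 years.
Modified duration = D_Mac / (1 + y) = 2.94993 / 1.029 = 2.86679 years.

2.867 years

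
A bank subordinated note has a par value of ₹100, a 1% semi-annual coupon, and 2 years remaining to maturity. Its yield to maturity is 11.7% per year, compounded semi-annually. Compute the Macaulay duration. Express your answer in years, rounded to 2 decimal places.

1.98 years

Periodic yield y = 0.0585. Discount each cash flow and weight by its period:
  t   CF        PV=CF/(1+0.0585)^t    t·PV
  1         0.50         0.4724         0.4724
  2         0.50         0.4463         0.8925
  3         0.50         0.4216         1.2648
  4       100.50        80.0576       320.2304
  Σ                     81.3978       322.8601
Price P = Σ PV = 81.3978.
Macaulay duration = Σ(t·PV) / P = 322.8601 / 81.3978 = 3.96645 half-year periods.
In years: 3.96645 / 2 = 1.98322 years.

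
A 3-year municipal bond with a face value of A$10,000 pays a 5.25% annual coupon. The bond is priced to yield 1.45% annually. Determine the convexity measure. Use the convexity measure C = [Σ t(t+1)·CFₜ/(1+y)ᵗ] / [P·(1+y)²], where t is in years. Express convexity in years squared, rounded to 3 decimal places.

With y = 0.0145:
  t   CF        PV=CF/(1+0.0145)^t    t·PV        t(t+1)·PV
  1       525.00       517.4963       517.4963       1,034.9926
  2       525.00       510.0999     1,020.1997       3,060.5991
  3    10,525.00    10,080.1258    30,240.3773     120,961.5091
  Σ                 11,107.7219    31,778.0733     125,057.1009
P = 11,107.7219.
Convexity = Σ t(t+1)·PV / [P·(1+y)²] = 125,057.1009 / (11,107.7219 × 1.029210) = 10.93904.

10.939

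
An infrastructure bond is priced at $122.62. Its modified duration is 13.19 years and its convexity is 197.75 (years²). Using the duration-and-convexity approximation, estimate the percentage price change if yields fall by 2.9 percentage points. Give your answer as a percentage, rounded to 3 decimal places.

+46.566%

Duration effect: -D_mod·Δy = -13.19 × (-0.029) = +0.382510
Convexity effect: ½·C·(Δy)² = 0.5 × 197.75 × (-0.029)² = +0.083153875
ΔP/P ≈ +0.382510 + 0.083153875 = +0.465663875
= +46.5663875%.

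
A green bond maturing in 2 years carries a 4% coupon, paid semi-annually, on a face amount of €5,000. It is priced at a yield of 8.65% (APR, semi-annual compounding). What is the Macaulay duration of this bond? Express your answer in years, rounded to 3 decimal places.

1.939 years

Periodic yield y = 0.04325. Discount each cash flow and weight by its period:
  t   CF        PV=CF/(1+0.04325)^t    t·PV
  1       100.00        95.8543        95.8543
  2       100.00        91.8805       183.7609
  3       100.00        88.0714       264.2142
  4     5,100.00     4,305.4307    17,221.7228
  Σ                  4,581.2368    17,765.5522
Price P = Σ PV = 4,581.2368.
Macaulay duration = Σ(t·PV) / P = 17,765.5522 / 4,581.2368 = 3.87789 half-year periods.
In years: 3.87789 / 2 = 1.93895 years.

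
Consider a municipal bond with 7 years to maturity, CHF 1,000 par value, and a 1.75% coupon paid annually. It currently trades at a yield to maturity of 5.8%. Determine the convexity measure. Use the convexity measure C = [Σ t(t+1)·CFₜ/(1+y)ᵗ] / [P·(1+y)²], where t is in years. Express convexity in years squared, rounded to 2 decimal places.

With y = 0.058:
  t   CF        PV=CF/(1+0.058)^t    t·PV        t(t+1)·PV
  1        17.50        16.5406        16.5406          33.0813
  2        17.50        15.6339        31.2678          93.8033
  3        17.50        14.7768        44.3305         177.3219
  4        17.50        13.9668        55.8670         279.3350
  5        17.50        13.2011        66.0054         396.0326
  6        17.50        12.4774        74.8644         524.0507
  7     1,017.50       685.7009     4,799.9066      38,399.2526
  Σ                    772.2975     5,088.7823      39,902.8774
P = 772.2975.
Convexity = Σ t(t+1)·PV / [P·(1+y)²] = 39,902.8774 / (772.2975 × 1.119364) = 46.15813.

46.16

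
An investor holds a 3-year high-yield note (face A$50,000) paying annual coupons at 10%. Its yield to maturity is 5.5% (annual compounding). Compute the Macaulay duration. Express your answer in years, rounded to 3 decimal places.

2.751 years

Periodic yield y = 0.055. Discount each cash flow and weight by its year:
  t   CF        PV=CF/(1+0.055)^t    t·PV
  1     5,000.00     4,739.3365     4,739.3365
  2     5,000.00     4,492.2621     8,984.5242
  3    55,000.00    46,838.7515   140,516.2546
  Σ                 56,070.3501   154,240.1152
Price P = Σ PV = 56,070.3501.
Macaulay duration = Σ(t·PV) / P = 154,240.1152 / 56,070.3501 = 2.75083 years.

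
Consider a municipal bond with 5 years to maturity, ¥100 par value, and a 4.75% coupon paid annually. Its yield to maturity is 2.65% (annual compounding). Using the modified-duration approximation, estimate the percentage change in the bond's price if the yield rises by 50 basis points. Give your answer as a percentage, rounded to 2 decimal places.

-2.24%

Periodic yield y = 0.0265. Modified duration first:
  t   CF        PV=CF/(1+0.0265)^t    t·PV
  1         4.75         4.6274         4.6274
  2         4.75         4.5079         9.0158
  3         4.75         4.3915        13.1746
  4         4.75         4.2782        17.1127
  5       104.75        91.9093       459.5463
  Σ                    109.7143       503.4768
P = 109.7143; D_Mac = 4.58898 yrs; D_mod = 4.58898/(1+0.0265) = 4.47051 yrs.
ΔP/P ≈ -D_mod · Δy = -4.47051 × (+0.005) = -0.022353 = -2.2353%.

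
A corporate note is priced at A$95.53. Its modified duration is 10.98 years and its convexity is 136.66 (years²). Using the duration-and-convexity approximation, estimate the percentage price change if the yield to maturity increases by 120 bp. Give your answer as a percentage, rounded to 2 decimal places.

-12.19%

Duration effect: -D_mod·Δy = -10.98 × (+0.012) = -0.131760
Convexity effect: ½·C·(Δy)² = 0.5 × 136.66 × (0.012)² = +0.00983952
ΔP/P ≈ -0.131760 + 0.00983952 = -0.12192048
= -12.192048%.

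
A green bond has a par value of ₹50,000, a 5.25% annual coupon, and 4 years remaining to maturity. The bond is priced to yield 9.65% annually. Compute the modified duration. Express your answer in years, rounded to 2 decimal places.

3.36 years

Periodic yield y = 0.0965. First find Macaulay duration:
  t   CF        PV=CF/(1+0.0965)^t    t·PV
  1     2,625.00     2,393.9808     2,393.9808
  2     2,625.00     2,183.2931     4,366.5861
  3     2,625.00     1,991.1473     5,973.4420
  4    52,625.00    36,404.7091   145,618.8363
  Σ                 42,973.1303   158,352.8453
P = 42,973.1303; Macaulay duration = 158,352.8453 / 42,973.1303 = 3.68493 years.
Modified duration = D_Mac / (1 + y) = 3.68493 / 1.0965 = 3.36063 years.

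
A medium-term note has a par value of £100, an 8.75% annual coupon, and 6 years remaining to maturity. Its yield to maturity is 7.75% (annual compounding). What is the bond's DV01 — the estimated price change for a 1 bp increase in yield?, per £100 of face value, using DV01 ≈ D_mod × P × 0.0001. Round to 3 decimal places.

£0.048

Periodic yield y = 0.0775.
  t   CF        PV=CF/(1+0.0775)^t    t·PV
  1         8.75         8.1206         8.1206
  2         8.75         7.5366        15.0731
  3         8.75         6.9945        20.9835
  4         8.75         6.4914        25.9656
  5         8.75         6.0245        30.1225
  6       108.75        69.4905       416.9431
  Σ                    104.6582       517.2086
P = 104.6582; D_Mac = 4.94189 yrs; D_mod = 4.58644 yrs.
DV01 ≈ 4.58644 × 104.6582 × 0.0001 = 0.048001.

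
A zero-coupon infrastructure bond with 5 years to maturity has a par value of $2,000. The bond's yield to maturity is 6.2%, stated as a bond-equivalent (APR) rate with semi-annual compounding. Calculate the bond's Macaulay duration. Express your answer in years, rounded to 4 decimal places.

A zero-coupon bond has a single cash flow at maturity, so its Macaulay duration equals its maturity: 5 years.
(Equivalently: 10 semi-annual periods ÷ 2 = 5 years.)

5.0000 years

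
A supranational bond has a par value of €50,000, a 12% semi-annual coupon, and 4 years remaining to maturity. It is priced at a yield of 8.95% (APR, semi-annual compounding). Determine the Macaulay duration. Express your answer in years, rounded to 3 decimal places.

Periodic yield y = 0.04475. Discount each cash flow and weight by its period:
  t   CF        PV=CF/(1+0.04475)^t    t·PV
  1     3,000.00     2,871.5004     2,871.5004
  2     3,000.00     2,748.5048     5,497.0095
  3     3,000.00     2,630.7775     7,892.3324
  4     3,000.00     2,518.0928    10,072.3713
  5     3,000.00     2,410.2348    12,051.1741
  6     3,000.00     2,306.9967    13,841.9803
  7     3,000.00     2,208.1806    15,457.2644
  8    53,000.00    37,340.2164   298,721.7316
  Σ                 55,034.5040   366,405.3640
Price P = Σ PV = 55,034.5040.
Macaulay duration = Σ(t·PV) / P = 366,405.3640 / 55,034.5040 = 6.65774 half-year periods.
In years: 6.65774 / 2 = 3.32887 years.

3.329 years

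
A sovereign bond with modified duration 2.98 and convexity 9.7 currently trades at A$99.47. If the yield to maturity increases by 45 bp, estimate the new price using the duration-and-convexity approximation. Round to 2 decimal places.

A$98.15

Duration effect: -D_mod·Δy = -2.98 × (+0.0045) = -0.013410
Convexity effect: ½·C·(Δy)² = 0.5 × 9.7 × (0.0045)² = +0.0000982125
ΔP/P ≈ -0.013410 + 0.0000982125 = -0.0133117875
New price ≈ 99.47 × (1 - 0.0133117875) = 98.145876497375.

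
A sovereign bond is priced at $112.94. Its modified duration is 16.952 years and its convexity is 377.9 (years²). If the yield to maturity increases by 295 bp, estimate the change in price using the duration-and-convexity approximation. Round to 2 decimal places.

-$37.91

Duration effect: -D_mod·Δy = -16.952 × (+0.0295) = -0.500084
Convexity effect: ½·C·(Δy)² = 0.5 × 377.9 × (0.0295)² = +0.1644337375
ΔP/P ≈ -0.500084 + 0.1644337375 = -0.3356502625
ΔP ≈ 112.94 × (-0.3356502625) = -37.90834064675.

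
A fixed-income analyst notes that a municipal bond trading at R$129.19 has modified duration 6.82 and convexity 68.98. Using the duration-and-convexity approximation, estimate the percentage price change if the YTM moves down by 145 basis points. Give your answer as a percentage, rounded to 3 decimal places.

Duration effect: -D_mod·Δy = -6.82 × (-0.0145) = +0.098890
Convexity effect: ½·C·(Δy)² = 0.5 × 68.98 × (-0.0145)² = +0.0072515225
ΔP/P ≈ +0.098890 + 0.0072515225 = +0.1061415225
= +10.61415225%.

+10.614%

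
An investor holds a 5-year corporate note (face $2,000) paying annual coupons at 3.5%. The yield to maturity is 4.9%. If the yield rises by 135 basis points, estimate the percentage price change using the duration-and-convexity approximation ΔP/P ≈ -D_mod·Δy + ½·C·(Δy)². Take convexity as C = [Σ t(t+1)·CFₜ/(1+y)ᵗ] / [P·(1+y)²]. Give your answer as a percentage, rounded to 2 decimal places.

-5.77%

With y = 0.049:
  t   CF        PV=CF/(1+0.049)^t    t·PV        t(t+1)·PV
  1        70.00        66.7302        66.7302         133.4604
  2        70.00        63.6132       127.2263         381.6790
  3        70.00        60.6417       181.9252         727.7007
  4        70.00        57.8091       231.2363       1,156.1817
  5     2,070.00     1,629.6446     8,148.2230      48,889.3383
  Σ                  1,878.4388     8,755.3411      51,288.3602
P = 1,878.4388; D_Mac = 4.66097 yrs; D_mod = 4.44325 yrs; C = 24.81251.
Duration effect: -4.44325 × (+0.0135) = -0.059984
Convexity effect: 0.5 × 24.81251 × (0.0135)² = +0.0022610
ΔP/P ≈ -0.059984 + 0.0022610 = -0.057723 = -5.7723%.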